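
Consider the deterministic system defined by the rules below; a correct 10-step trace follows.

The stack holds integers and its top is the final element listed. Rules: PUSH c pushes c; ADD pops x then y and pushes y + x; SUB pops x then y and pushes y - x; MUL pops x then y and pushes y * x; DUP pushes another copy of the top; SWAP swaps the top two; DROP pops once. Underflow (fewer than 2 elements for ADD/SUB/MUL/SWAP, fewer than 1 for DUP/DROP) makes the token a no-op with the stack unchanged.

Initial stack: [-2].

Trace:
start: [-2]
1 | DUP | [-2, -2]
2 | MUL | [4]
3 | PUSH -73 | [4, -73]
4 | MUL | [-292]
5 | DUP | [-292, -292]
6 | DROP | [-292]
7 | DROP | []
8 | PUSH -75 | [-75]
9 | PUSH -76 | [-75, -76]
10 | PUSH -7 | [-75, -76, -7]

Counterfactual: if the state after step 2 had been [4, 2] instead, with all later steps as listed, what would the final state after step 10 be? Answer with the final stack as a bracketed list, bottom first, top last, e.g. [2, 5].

state after step 2 := [4, 2]
3 | PUSH -73 | [4, 2, -73]
4 | MUL | [4, -146]
5 | DUP | [4, -146, -146]
6 | DROP | [4, -146]
7 | DROP | [4]
8 | PUSH -75 | [4, -75]
9 | PUSH -76 | [4, -75, -76]
10 | PUSH -7 | [4, -75, -76, -7]

[4, -75, -76, -7]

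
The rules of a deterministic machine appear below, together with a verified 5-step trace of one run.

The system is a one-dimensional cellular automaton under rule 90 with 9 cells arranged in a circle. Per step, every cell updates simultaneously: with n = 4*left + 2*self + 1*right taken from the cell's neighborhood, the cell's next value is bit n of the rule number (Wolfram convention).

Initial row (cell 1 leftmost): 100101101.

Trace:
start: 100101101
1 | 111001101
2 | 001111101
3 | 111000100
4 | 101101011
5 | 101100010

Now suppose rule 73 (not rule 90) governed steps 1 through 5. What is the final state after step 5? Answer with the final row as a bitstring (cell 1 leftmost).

101101101

(re-executing steps 1..5 under rule 73; state before step 1: 100101101)
1 | 100001101
2 | 101101101
3 | 101101101
4 | 101101101
5 | 101101101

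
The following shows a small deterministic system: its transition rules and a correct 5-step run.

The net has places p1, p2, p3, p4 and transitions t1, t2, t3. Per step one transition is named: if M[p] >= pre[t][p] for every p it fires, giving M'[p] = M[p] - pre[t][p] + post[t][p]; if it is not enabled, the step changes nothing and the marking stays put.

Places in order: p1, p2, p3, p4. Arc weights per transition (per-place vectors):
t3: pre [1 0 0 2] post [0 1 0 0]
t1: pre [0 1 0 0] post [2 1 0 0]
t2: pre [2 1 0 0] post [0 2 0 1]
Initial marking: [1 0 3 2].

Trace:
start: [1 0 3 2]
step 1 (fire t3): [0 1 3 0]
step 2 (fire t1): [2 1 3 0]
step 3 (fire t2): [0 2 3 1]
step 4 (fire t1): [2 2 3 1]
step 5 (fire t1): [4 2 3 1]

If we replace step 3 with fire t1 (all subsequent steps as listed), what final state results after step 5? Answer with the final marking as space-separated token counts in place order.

(re-executing from step 3 with the substitution; state before step 3: [2 1 3 0])
step 3 (fire t1): [4 1 3 0]
step 4 (fire t1): [6 1 3 0]
step 5 (fire t1): [8 1 3 0]

8 1 3 0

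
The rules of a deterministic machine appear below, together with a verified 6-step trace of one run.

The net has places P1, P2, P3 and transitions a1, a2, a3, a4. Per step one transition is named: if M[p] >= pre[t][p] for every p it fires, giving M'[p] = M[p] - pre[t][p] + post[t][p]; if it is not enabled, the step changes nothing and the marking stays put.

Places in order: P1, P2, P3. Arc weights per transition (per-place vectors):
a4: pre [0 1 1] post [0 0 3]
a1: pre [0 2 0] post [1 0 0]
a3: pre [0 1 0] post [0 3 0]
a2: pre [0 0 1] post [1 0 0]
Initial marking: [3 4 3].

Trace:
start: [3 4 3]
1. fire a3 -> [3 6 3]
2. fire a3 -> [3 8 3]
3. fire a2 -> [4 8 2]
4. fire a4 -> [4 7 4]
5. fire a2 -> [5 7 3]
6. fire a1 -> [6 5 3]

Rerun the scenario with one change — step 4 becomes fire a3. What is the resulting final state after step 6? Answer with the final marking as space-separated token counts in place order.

6 8 1

(re-executing from step 4 with the substitution; state before step 4: [4 8 2])
4. fire a3 -> [4 10 2]
5. fire a2 -> [5 10 1]
6. fire a1 -> [6 8 1]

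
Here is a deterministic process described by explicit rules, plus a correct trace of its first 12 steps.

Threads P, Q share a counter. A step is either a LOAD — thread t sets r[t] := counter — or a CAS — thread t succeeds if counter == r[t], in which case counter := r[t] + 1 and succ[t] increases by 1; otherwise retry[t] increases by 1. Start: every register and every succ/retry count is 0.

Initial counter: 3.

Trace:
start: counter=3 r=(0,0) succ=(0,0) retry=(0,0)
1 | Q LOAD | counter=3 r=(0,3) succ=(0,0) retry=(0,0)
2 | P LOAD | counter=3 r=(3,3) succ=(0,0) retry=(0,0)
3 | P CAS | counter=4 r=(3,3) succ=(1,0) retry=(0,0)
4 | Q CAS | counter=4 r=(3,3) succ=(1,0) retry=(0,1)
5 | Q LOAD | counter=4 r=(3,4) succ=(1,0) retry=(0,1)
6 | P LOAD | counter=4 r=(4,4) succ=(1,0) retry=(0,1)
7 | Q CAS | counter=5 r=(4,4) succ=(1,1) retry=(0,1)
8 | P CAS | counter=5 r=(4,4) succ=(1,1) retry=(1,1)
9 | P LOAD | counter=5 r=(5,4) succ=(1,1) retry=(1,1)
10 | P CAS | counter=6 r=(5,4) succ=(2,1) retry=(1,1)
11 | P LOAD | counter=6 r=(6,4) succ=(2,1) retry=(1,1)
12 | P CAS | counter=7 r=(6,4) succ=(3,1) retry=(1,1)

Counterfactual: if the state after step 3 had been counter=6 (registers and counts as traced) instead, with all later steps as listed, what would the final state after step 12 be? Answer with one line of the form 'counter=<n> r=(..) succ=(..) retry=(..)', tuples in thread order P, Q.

counter=9 r=(8,6) succ=(3,1) retry=(1,1)

state after step 3 := counter=6 r=(3,3) succ=(1,0) retry=(0,0)
4 | Q CAS | counter=6 r=(3,3) succ=(1,0) retry=(0,1)
5 | Q LOAD | counter=6 r=(3,6) succ=(1,0) retry=(0,1)
6 | P LOAD | counter=6 r=(6,6) succ=(1,0) retry=(0,1)
7 | Q CAS | counter=7 r=(6,6) succ=(1,1) retry=(0,1)
8 | P CAS | counter=7 r=(6,6) succ=(1,1) retry=(1,1)
9 | P LOAD | counter=7 r=(7,6) succ=(1,1) retry=(1,1)
10 | P CAS | counter=8 r=(7,6) succ=(2,1) retry=(1,1)
11 | P LOAD | counter=8 r=(8,6) succ=(2,1) retry=(1,1)
12 | P CAS | counter=9 r=(8,6) succ=(3,1) retry=(1,1)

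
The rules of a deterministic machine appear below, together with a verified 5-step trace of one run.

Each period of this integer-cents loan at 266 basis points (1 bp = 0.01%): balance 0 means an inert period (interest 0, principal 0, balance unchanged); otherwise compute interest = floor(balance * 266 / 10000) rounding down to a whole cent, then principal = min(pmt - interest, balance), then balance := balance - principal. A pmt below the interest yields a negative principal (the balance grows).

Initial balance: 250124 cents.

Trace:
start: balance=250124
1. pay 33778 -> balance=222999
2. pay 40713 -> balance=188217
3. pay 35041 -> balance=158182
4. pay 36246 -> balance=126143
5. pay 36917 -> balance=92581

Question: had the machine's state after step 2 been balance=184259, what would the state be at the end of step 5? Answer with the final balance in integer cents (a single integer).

88299

state after step 2 := balance=184259
3. pay 35041 -> balance=154119
4. pay 36246 -> balance=121972
5. pay 36917 -> balance=88299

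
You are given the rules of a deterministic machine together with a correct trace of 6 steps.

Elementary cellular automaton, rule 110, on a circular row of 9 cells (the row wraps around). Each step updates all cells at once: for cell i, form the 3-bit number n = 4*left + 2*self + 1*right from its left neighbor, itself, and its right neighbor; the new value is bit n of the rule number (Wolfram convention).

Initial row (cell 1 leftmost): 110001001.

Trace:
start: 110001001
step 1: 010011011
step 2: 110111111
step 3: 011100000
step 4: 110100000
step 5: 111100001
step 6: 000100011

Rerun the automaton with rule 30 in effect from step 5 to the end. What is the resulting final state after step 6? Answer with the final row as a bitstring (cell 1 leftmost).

(re-executing steps 5..6 under rule 30; state before step 5: 110100000)
step 5: 100110001
step 6: 011101011

011101011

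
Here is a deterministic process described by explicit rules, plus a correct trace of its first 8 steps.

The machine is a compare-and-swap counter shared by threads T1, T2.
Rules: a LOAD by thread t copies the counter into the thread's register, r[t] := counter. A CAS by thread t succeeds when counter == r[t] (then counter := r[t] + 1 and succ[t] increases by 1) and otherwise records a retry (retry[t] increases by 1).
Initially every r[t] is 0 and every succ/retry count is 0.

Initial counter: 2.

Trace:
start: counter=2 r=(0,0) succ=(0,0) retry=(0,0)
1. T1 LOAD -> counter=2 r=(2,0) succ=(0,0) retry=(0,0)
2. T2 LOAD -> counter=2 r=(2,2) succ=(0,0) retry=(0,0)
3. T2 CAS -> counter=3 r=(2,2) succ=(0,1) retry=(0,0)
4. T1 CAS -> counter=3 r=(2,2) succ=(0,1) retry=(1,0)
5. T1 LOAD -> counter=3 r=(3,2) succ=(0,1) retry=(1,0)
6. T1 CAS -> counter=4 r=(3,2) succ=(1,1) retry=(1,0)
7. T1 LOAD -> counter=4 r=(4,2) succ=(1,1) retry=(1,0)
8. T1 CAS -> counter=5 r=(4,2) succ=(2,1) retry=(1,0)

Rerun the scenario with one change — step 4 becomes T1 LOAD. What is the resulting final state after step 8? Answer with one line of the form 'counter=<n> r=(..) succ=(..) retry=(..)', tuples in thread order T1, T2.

(re-executing from step 4 with the substitution; state before step 4: counter=3 r=(2,2) succ=(0,1) retry=(0,0))
4. T1 LOAD -> counter=3 r=(3,2) succ=(0,1) retry=(0,0)
5. T1 LOAD -> counter=3 r=(3,2) succ=(0,1) retry=(0,0)
6. T1 CAS -> counter=4 r=(3,2) succ=(1,1) retry=(0,0)
7. T1 LOAD -> counter=4 r=(4,2) succ=(1,1) retry=(0,0)
8. T1 CAS -> counter=5 r=(4,2) succ=(2,1) retry=(0,0)

counter=5 r=(4,2) succ=(2,1) retry=(0,0)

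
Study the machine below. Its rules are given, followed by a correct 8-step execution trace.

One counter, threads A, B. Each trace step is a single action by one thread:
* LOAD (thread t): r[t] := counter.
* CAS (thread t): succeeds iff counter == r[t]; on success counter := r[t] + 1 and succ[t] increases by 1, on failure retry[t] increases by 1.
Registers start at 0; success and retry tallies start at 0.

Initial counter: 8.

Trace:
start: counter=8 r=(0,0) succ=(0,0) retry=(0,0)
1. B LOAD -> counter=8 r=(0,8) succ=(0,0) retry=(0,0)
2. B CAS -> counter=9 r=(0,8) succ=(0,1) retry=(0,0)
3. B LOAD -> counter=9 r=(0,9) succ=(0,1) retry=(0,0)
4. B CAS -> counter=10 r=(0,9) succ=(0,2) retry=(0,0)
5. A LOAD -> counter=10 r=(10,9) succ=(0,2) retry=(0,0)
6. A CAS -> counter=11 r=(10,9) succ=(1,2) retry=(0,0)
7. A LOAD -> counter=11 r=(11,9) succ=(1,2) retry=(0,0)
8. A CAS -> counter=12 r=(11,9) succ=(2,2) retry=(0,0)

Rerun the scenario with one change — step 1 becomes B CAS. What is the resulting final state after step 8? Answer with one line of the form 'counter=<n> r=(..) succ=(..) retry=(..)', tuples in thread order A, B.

(re-executing from step 1 with the substitution; state before step 1: counter=8 r=(0,0) succ=(0,0) retry=(0,0))
1. B CAS -> counter=8 r=(0,0) succ=(0,0) retry=(0,1)
2. B CAS -> counter=8 r=(0,0) succ=(0,0) retry=(0,2)
3. B LOAD -> counter=8 r=(0,8) succ=(0,0) retry=(0,2)
4. B CAS -> counter=9 r=(0,8) succ=(0,1) retry=(0,2)
5. A LOAD -> counter=9 r=(9,8) succ=(0,1) retry=(0,2)
6. A CAS -> counter=10 r=(9,8) succ=(1,1) retry=(0,2)
7. A LOAD -> counter=10 r=(10,8) succ=(1,1) retry=(0,2)
8. A CAS -> counter=11 r=(10,8) succ=(2,1) retry=(0,2)

counter=11 r=(10,8) succ=(2,1) retry=(0,2)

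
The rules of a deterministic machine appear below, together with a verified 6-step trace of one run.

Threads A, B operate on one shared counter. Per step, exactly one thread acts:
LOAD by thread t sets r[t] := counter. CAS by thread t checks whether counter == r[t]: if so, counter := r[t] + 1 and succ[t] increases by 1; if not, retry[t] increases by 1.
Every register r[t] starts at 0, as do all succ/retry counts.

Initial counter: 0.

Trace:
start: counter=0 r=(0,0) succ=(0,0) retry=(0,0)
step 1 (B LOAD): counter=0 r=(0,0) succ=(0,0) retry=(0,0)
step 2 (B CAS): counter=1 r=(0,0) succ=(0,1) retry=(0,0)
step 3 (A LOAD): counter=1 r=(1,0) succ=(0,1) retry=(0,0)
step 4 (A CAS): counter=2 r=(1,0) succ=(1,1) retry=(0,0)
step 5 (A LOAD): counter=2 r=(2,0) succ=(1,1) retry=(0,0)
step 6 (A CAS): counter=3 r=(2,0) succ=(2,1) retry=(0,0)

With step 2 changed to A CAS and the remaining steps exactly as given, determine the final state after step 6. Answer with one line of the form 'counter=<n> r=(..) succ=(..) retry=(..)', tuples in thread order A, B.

(re-executing from step 2 with the substitution; state before step 2: counter=0 r=(0,0) succ=(0,0) retry=(0,0))
step 2 (A CAS): counter=1 r=(0,0) succ=(1,0) retry=(0,0)
step 3 (A LOAD): counter=1 r=(1,0) succ=(1,0) retry=(0,0)
step 4 (A CAS): counter=2 r=(1,0) succ=(2,0) retry=(0,0)
step 5 (A LOAD): counter=2 r=(2,0) succ=(2,0) retry=(0,0)
step 6 (A CAS): counter=3 r=(2,0) succ=(3,0) retry=(0,0)

counter=3 r=(2,0) succ=(3,0) retry=(0,0)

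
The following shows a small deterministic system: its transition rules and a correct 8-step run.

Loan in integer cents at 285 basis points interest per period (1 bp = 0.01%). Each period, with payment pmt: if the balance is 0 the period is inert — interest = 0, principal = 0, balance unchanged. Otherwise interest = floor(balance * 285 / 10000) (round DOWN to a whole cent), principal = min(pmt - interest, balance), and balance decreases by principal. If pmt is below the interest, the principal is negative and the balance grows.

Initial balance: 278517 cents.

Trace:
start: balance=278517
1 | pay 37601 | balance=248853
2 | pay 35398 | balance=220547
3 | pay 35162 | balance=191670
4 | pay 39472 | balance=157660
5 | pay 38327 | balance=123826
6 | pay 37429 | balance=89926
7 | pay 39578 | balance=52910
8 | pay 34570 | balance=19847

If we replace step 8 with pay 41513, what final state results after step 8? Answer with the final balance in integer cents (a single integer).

(re-executing from step 8 with the substitution; state before step 8: balance=52910)
8 | pay 41513 | balance=12904

12904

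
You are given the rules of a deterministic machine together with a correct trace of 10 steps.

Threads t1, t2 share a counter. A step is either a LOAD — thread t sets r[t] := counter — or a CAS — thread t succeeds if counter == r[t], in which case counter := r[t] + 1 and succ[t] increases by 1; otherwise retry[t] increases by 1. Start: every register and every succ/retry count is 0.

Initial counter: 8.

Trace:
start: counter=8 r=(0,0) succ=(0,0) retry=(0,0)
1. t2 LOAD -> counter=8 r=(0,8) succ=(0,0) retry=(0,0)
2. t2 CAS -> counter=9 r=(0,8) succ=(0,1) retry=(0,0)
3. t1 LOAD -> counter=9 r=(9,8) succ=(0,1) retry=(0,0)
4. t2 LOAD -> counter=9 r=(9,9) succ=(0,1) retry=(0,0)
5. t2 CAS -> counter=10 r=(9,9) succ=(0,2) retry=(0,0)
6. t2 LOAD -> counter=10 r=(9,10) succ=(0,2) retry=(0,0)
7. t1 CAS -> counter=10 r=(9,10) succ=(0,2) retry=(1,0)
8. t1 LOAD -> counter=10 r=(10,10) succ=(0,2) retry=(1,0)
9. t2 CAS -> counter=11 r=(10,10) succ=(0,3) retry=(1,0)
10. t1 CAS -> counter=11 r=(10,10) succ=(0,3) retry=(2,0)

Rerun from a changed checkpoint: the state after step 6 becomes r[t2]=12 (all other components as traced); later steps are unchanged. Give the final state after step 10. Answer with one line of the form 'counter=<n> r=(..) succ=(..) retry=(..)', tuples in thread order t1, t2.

state after step 6 := counter=10 r=(9,12) succ=(0,2) retry=(0,0)
7. t1 CAS -> counter=10 r=(9,12) succ=(0,2) retry=(1,0)
8. t1 LOAD -> counter=10 r=(10,12) succ=(0,2) retry=(1,0)
9. t2 CAS -> counter=10 r=(10,12) succ=(0,2) retry=(1,1)
10. t1 CAS -> counter=11 r=(10,12) succ=(1,2) retry=(1,1)

counter=11 r=(10,12) succ=(1,2) retry=(1,1)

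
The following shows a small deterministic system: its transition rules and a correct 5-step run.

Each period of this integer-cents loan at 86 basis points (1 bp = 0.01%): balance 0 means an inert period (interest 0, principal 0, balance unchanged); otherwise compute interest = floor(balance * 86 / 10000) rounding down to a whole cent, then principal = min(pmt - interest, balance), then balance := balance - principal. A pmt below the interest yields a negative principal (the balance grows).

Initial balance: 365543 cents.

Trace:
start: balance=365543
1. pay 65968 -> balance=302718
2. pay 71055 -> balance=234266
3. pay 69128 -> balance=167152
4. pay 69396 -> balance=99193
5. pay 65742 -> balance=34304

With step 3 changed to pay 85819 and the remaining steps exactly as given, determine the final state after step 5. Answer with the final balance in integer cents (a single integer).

17324

(re-executing from step 3 with the substitution; state before step 3: balance=234266)
3. pay 85819 -> balance=150461
4. pay 69396 -> balance=82358
5. pay 65742 -> balance=17324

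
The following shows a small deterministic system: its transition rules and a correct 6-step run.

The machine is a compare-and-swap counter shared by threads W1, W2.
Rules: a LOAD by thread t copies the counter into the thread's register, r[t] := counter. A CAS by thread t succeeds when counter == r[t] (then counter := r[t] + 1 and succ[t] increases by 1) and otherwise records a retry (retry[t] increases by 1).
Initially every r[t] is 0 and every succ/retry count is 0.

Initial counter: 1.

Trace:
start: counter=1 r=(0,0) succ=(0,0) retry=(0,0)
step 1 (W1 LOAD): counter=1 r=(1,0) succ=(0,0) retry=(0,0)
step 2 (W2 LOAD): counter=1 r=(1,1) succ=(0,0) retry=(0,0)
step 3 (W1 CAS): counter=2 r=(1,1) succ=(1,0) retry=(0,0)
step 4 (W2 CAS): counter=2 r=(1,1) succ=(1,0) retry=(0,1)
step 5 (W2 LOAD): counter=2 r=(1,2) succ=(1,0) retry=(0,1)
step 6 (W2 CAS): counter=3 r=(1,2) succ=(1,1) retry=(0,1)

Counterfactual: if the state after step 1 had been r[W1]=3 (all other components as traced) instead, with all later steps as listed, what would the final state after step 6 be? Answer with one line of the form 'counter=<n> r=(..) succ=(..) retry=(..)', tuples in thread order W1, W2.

counter=3 r=(3,2) succ=(0,2) retry=(1,0)

state after step 1 := counter=1 r=(3,0) succ=(0,0) retry=(0,0)
step 2 (W2 LOAD): counter=1 r=(3,1) succ=(0,0) retry=(0,0)
step 3 (W1 CAS): counter=1 r=(3,1) succ=(0,0) retry=(1,0)
step 4 (W2 CAS): counter=2 r=(3,1) succ=(0,1) retry=(1,0)
step 5 (W2 LOAD): counter=2 r=(3,2) succ=(0,1) retry=(1,0)
step 6 (W2 CAS): counter=3 r=(3,2) succ=(0,2) retry=(1,0)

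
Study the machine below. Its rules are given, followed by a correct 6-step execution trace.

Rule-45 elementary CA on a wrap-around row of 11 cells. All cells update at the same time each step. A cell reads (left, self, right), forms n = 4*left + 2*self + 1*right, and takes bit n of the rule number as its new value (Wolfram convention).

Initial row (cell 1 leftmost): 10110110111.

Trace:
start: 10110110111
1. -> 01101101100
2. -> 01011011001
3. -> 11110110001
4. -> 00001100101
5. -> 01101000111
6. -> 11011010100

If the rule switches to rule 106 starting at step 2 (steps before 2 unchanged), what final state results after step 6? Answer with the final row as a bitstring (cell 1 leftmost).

00000101111

(re-executing steps 2..6 under rule 106; state before step 2: 01101101100)
2. -> 11111111100
3. -> 10000000101
4. -> 10000001011
5. -> 10000010110
6. -> 00000101111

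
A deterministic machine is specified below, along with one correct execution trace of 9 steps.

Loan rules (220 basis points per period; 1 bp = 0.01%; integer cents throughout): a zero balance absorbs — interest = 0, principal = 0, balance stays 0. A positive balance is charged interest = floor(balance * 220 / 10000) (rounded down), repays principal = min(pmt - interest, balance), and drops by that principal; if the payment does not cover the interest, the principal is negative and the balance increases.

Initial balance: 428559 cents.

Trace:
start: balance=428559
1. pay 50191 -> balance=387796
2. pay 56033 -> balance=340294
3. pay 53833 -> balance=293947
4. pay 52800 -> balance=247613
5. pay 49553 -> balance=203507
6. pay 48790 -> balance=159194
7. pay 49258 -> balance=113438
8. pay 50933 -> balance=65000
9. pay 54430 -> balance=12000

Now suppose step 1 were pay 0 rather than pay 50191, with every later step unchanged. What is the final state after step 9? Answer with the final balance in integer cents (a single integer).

71734

(re-executing from step 1 with the substitution; state before step 1: balance=428559)
1. pay 0 -> balance=437987
2. pay 56033 -> balance=391589
3. pay 53833 -> balance=346370
4. pay 52800 -> balance=301190
5. pay 49553 -> balance=258263
6. pay 48790 -> balance=215154
7. pay 49258 -> balance=170629
8. pay 50933 -> balance=123449
9. pay 54430 -> balance=71734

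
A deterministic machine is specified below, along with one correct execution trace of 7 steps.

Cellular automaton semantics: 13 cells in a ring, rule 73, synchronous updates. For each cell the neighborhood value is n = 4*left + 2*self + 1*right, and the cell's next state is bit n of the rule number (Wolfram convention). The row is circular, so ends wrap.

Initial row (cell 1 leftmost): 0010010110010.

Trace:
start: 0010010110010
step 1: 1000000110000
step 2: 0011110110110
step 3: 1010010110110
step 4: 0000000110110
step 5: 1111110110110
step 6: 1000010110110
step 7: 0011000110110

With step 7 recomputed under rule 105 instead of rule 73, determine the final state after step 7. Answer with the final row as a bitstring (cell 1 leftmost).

0011001111111

(re-executing step 7 under rule 105; state before step 7: 1000010110110)
step 7: 0011001111111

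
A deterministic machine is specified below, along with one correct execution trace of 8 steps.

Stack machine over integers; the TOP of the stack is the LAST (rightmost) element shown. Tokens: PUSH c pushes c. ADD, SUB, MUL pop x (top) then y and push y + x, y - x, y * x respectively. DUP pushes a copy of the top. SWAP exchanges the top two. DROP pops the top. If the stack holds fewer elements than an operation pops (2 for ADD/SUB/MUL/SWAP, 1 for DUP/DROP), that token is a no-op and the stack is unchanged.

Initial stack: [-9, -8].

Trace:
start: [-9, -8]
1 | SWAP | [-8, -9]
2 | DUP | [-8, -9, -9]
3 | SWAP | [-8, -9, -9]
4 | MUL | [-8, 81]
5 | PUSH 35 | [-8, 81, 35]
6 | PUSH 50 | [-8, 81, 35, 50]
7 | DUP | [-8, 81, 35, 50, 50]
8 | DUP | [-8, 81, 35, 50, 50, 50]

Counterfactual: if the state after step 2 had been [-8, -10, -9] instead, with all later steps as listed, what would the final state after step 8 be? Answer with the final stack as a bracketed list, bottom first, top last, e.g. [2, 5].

state after step 2 := [-8, -10, -9]
3 | SWAP | [-8, -9, -10]
4 | MUL | [-8, 90]
5 | PUSH 35 | [-8, 90, 35]
6 | PUSH 50 | [-8, 90, 35, 50]
7 | DUP | [-8, 90, 35, 50, 50]
8 | DUP | [-8, 90, 35, 50, 50, 50]

[-8, 90, 35, 50, 50, 50]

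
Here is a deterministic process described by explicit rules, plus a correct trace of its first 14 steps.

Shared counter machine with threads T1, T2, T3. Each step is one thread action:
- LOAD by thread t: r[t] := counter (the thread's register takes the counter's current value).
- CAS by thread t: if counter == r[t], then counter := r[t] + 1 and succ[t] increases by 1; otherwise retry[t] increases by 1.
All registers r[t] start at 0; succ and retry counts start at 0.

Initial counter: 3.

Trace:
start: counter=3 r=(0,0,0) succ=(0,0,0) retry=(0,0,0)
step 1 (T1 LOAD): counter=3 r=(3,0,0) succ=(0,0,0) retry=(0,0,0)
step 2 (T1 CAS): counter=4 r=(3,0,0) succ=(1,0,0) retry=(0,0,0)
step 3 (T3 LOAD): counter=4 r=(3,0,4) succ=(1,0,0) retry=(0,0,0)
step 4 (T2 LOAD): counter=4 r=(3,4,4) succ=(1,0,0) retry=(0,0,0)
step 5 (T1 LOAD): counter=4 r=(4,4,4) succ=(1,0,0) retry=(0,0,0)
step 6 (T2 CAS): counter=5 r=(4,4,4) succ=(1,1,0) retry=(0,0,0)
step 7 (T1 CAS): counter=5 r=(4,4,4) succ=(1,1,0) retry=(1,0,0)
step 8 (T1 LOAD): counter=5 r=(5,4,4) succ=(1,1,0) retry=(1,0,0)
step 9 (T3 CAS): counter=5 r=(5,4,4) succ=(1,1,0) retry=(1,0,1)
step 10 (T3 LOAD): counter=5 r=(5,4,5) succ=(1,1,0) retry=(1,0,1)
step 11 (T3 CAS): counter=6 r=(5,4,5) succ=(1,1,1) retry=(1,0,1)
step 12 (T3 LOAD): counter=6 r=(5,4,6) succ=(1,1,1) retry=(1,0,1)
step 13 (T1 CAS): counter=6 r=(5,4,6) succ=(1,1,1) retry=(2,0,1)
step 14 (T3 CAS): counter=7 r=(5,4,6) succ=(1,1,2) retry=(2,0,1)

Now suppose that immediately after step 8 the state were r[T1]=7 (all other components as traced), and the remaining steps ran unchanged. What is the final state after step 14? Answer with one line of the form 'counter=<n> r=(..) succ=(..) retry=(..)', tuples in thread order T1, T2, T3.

counter=7 r=(7,4,6) succ=(1,1,2) retry=(2,0,1)

state after step 8 := counter=5 r=(7,4,4) succ=(1,1,0) retry=(1,0,0)
step 9 (T3 CAS): counter=5 r=(7,4,4) succ=(1,1,0) retry=(1,0,1)
step 10 (T3 LOAD): counter=5 r=(7,4,5) succ=(1,1,0) retry=(1,0,1)
step 11 (T3 CAS): counter=6 r=(7,4,5) succ=(1,1,1) retry=(1,0,1)
step 12 (T3 LOAD): counter=6 r=(7,4,6) succ=(1,1,1) retry=(1,0,1)
step 13 (T1 CAS): counter=6 r=(7,4,6) succ=(1,1,1) retry=(2,0,1)
step 14 (T3 CAS): counter=7 r=(7,4,6) succ=(1,1,2) retry=(2,0,1)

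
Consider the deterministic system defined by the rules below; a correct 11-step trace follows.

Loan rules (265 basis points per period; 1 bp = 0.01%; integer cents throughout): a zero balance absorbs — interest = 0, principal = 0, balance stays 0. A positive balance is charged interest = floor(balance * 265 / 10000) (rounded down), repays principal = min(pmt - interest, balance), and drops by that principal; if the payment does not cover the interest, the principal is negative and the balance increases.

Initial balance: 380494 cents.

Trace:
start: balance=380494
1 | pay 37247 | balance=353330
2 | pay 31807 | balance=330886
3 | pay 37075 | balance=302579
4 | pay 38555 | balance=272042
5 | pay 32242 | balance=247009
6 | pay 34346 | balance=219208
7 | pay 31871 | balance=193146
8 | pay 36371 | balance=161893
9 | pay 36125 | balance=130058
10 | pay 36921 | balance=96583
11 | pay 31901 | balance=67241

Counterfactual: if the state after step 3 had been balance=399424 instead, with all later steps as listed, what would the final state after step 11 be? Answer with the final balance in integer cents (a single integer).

state after step 3 := balance=399424
4 | pay 38555 | balance=371453
5 | pay 32242 | balance=349054
6 | pay 34346 | balance=323957
7 | pay 31871 | balance=300670
8 | pay 36371 | balance=272266
9 | pay 36125 | balance=243356
10 | pay 36921 | balance=212883
11 | pay 31901 | balance=186623

186623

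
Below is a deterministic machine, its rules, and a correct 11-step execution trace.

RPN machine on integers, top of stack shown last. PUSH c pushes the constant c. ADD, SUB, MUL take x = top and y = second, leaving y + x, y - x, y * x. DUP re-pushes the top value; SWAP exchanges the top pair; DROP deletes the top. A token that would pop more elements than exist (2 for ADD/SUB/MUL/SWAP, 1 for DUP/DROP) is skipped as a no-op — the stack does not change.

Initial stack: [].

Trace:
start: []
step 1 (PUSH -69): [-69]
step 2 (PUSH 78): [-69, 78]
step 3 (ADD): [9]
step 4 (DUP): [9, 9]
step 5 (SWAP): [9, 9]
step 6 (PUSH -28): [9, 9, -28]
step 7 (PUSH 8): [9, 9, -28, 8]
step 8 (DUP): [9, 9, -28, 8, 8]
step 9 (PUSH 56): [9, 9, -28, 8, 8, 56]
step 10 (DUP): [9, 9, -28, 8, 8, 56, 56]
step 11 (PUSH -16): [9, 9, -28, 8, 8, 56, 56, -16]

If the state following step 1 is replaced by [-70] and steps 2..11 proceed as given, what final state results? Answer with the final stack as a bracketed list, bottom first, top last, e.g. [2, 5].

state after step 1 := [-70]
step 2 (PUSH 78): [-70, 78]
step 3 (ADD): [8]
step 4 (DUP): [8, 8]
step 5 (SWAP): [8, 8]
step 6 (PUSH -28): [8, 8, -28]
step 7 (PUSH 8): [8, 8, -28, 8]
step 8 (DUP): [8, 8, -28, 8, 8]
step 9 (PUSH 56): [8, 8, -28, 8, 8, 56]
step 10 (DUP): [8, 8, -28, 8, 8, 56, 56]
step 11 (PUSH -16): [8, 8, -28, 8, 8, 56, 56, -16]

[8, 8, -28, 8, 8, 56, 56, -16]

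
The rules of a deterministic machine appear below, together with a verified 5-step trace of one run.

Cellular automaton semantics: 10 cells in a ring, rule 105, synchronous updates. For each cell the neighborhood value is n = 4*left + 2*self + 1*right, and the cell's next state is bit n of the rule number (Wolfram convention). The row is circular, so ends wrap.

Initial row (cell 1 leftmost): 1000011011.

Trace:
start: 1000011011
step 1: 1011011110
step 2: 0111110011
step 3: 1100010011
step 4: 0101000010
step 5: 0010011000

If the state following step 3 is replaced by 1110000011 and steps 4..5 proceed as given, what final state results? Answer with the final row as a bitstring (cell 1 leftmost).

1001101100

state after step 3 := 1110000011
step 4: 0010111010
step 5: 1001101100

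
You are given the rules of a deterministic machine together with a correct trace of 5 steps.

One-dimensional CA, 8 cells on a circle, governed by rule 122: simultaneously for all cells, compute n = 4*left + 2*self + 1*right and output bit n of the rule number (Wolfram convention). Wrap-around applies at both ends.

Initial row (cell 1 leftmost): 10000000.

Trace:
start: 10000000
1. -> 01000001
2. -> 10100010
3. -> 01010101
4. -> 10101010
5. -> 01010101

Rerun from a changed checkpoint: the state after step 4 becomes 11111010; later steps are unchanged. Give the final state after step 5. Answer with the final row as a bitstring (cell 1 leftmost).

10001101

state after step 4 := 11111010
5. -> 10001101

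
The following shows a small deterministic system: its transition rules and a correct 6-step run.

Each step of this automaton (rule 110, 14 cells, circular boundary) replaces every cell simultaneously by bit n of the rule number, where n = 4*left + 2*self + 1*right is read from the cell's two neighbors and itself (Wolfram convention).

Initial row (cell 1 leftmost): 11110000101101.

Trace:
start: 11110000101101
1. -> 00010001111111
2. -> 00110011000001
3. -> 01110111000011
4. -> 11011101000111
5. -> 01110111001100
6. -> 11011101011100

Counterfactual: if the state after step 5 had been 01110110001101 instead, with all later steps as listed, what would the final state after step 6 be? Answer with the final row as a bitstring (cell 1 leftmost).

11011110011111

state after step 5 := 01110110001101
6. -> 11011110011111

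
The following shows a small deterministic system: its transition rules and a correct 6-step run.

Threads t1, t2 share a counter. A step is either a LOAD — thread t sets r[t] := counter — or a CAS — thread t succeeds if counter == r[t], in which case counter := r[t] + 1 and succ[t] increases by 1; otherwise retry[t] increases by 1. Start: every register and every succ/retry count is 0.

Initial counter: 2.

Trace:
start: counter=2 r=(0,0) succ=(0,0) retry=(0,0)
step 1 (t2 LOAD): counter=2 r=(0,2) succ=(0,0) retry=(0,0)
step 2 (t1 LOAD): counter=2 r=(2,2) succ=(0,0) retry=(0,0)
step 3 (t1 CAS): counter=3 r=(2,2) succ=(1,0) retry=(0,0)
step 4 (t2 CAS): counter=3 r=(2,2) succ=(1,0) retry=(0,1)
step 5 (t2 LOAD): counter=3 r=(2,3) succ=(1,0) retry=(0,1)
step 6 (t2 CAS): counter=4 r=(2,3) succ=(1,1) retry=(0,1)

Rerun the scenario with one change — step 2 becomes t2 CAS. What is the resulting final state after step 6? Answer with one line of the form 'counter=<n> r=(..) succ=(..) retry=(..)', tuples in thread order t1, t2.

(re-executing from step 2 with the substitution; state before step 2: counter=2 r=(0,2) succ=(0,0) retry=(0,0))
step 2 (t2 CAS): counter=3 r=(0,2) succ=(0,1) retry=(0,0)
step 3 (t1 CAS): counter=3 r=(0,2) succ=(0,1) retry=(1,0)
step 4 (t2 CAS): counter=3 r=(0,2) succ=(0,1) retry=(1,1)
step 5 (t2 LOAD): counter=3 r=(0,3) succ=(0,1) retry=(1,1)
step 6 (t2 CAS): counter=4 r=(0,3) succ=(0,2) retry=(1,1)

counter=4 r=(0,3) succ=(0,2) retry=(1,1)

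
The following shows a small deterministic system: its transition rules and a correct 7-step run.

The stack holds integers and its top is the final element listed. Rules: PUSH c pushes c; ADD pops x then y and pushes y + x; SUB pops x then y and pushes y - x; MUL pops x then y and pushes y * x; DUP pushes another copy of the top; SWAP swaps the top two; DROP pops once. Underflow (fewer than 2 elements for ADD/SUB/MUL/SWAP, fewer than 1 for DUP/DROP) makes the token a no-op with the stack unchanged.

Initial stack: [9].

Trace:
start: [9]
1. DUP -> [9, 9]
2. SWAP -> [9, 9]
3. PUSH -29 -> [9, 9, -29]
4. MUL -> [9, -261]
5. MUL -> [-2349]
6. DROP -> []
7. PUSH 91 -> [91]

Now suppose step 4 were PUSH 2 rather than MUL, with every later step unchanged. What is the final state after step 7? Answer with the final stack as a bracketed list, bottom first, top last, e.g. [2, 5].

(re-executing from step 4 with the substitution; state before step 4: [9, 9, -29])
4. PUSH 2 -> [9, 9, -29, 2]
5. MUL -> [9, 9, -58]
6. DROP -> [9, 9]
7. PUSH 91 -> [9, 9, 91]

[9, 9, 91]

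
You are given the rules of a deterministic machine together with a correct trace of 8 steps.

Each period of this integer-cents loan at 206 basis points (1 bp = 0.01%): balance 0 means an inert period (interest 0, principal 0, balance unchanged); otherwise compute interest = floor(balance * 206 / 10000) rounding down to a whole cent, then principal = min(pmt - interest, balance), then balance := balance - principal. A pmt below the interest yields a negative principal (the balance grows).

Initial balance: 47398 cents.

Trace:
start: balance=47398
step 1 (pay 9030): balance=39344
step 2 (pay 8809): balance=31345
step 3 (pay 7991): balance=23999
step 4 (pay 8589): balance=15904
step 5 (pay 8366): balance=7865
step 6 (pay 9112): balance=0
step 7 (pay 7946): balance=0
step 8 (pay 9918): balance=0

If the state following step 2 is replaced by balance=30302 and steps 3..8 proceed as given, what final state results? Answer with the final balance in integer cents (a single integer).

0

state after step 2 := balance=30302
step 3 (pay 7991): balance=22935
step 4 (pay 8589): balance=14818
step 5 (pay 8366): balance=6757
step 6 (pay 9112): balance=0
step 7 (pay 7946): balance=0
step 8 (pay 9918): balance=0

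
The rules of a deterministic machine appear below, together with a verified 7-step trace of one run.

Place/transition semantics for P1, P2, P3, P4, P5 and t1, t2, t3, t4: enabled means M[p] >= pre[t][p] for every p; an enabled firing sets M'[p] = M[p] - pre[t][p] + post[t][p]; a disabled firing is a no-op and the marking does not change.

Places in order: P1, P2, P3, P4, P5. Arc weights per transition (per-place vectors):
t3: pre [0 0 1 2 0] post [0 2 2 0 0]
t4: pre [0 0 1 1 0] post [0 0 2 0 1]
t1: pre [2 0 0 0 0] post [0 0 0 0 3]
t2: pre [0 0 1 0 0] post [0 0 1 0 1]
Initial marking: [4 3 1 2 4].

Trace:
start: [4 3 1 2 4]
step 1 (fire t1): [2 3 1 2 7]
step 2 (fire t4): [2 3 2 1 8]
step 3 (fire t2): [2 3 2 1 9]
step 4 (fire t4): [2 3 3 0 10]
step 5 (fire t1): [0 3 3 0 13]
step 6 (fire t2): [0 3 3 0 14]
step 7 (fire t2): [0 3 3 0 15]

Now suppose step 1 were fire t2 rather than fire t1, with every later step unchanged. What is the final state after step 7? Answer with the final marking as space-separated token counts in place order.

(re-executing from step 1 with the substitution; state before step 1: [4 3 1 2 4])
step 1 (fire t2): [4 3 1 2 5]
step 2 (fire t4): [4 3 2 1 6]
step 3 (fire t2): [4 3 2 1 7]
step 4 (fire t4): [4 3 3 0 8]
step 5 (fire t1): [2 3 3 0 11]
step 6 (fire t2): [2 3 3 0 12]
step 7 (fire t2): [2 3 3 0 13]

2 3 3 0 13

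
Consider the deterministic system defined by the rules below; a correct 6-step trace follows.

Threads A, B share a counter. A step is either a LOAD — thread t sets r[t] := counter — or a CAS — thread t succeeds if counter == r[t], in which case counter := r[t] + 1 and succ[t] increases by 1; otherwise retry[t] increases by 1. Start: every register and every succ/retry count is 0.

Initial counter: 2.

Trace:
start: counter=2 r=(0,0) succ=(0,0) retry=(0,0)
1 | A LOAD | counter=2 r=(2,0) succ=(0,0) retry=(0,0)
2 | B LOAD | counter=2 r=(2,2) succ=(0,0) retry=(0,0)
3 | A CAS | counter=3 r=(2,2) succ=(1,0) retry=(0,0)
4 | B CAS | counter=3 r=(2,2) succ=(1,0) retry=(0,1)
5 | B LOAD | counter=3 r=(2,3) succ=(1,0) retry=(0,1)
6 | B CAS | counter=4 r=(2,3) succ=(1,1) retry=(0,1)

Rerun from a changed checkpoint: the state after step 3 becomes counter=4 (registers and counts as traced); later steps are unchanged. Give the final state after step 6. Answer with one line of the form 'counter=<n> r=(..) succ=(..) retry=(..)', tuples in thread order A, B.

state after step 3 := counter=4 r=(2,2) succ=(1,0) retry=(0,0)
4 | B CAS | counter=4 r=(2,2) succ=(1,0) retry=(0,1)
5 | B LOAD | counter=4 r=(2,4) succ=(1,0) retry=(0,1)
6 | B CAS | counter=5 r=(2,4) succ=(1,1) retry=(0,1)

counter=5 r=(2,4) succ=(1,1) retry=(0,1)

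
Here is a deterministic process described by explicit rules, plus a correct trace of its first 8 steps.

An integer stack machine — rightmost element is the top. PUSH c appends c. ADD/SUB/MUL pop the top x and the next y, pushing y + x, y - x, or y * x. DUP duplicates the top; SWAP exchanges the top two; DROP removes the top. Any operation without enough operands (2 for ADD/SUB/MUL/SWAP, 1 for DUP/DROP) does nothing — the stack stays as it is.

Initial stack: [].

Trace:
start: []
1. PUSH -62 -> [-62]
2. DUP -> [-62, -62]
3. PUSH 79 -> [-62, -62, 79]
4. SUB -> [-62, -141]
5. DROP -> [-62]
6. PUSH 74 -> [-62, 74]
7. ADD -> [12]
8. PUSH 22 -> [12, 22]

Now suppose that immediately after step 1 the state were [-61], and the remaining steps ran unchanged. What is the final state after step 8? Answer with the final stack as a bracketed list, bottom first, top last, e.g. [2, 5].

[13, 22]

state after step 1 := [-61]
2. DUP -> [-61, -61]
3. PUSH 79 -> [-61, -61, 79]
4. SUB -> [-61, -140]
5. DROP -> [-61]
6. PUSH 74 -> [-61, 74]
7. ADD -> [13]
8. PUSH 22 -> [13, 22]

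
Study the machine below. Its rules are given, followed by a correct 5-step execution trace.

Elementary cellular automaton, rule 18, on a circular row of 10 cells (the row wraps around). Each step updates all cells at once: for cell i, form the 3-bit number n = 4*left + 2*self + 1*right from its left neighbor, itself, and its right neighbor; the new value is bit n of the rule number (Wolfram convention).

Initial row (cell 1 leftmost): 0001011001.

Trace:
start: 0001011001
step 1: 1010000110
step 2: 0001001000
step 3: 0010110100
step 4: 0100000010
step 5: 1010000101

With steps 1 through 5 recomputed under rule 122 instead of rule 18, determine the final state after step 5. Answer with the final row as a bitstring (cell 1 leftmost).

(re-executing steps 1..5 under rule 122; state before step 1: 0001011001)
step 1: 1010111110
step 2: 0101100011
step 3: 1011110111
step 4: 1110011100
step 5: 1011110111

1011110111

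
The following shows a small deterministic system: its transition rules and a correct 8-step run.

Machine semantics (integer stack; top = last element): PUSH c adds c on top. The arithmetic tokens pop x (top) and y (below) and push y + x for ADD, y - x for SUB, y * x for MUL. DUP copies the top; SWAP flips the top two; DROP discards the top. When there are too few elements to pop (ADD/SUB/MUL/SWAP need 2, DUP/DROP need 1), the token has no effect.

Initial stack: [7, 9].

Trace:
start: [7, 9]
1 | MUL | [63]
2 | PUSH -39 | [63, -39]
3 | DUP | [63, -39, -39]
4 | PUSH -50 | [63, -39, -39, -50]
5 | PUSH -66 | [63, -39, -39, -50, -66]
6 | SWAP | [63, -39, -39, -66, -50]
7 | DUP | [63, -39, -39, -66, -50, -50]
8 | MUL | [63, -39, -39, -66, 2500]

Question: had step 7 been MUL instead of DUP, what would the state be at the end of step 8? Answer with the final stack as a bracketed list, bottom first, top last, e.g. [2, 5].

(re-executing from step 7 with the substitution; state before step 7: [63, -39, -39, -66, -50])
7 | MUL | [63, -39, -39, 3300]
8 | MUL | [63, -39, -128700]

[63, -39, -128700]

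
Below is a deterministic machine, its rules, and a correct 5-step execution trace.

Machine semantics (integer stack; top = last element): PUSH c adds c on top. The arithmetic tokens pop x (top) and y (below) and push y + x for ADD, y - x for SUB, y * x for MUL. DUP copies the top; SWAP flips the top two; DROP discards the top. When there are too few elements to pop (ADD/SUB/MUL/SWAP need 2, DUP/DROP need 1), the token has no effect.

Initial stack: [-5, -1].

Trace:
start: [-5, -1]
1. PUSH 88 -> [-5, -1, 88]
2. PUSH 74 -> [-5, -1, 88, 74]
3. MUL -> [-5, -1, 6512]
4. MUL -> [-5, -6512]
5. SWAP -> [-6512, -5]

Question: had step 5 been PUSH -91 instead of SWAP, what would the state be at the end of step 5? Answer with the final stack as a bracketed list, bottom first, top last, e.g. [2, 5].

(re-executing from step 5 with the substitution; state before step 5: [-5, -6512])
5. PUSH -91 -> [-5, -6512, -91]

[-5, -6512, -91]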